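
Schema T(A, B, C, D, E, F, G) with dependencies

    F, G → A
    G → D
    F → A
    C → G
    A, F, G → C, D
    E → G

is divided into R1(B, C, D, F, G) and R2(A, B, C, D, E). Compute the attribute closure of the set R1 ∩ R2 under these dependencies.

B, C, D, G

R1 ∩ R2 = {B, C, D}.
C → G applies, adding G
Closure: {B, C, D, G}.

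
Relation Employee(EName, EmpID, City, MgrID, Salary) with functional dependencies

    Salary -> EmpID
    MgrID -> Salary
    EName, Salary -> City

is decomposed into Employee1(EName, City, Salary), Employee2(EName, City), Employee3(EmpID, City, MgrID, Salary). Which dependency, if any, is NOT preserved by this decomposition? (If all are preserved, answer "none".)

none

Salary → EmpID lies within Employee3.
MgrID → Salary lies within Employee3.
EName, Salary → City lies within Employee1.
Every dependency is enforceable on the fragments, so the decomposition is dependency-preserving.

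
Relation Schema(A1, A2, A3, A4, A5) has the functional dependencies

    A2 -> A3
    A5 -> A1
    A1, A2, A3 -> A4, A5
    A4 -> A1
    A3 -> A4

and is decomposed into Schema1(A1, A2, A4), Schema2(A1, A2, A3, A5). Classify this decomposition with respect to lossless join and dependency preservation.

lossless but not dependency-preserving

Lossless test: (A1, A2)⁺ = {A1, A2, A3, A4, A5}, which contains all of one fragment — lossless.
Dependency preservation: the restricted closure of {A3} across the fragments never reaches {A4}, so A3 → A4 cannot be enforced without a join — not preserved.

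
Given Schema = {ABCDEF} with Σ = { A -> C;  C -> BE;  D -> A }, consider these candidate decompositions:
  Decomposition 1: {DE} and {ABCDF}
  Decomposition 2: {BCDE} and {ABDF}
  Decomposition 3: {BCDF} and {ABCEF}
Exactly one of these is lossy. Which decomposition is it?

Decomposition 1: common = {D}, closure = {ABCDE} → lossless.
Decomposition 2: common = {BD}, closure = {ABCDE} → lossless.
Decomposition 3: common = {BCF}, closure = {BCEF} → lossy.

Decomposition 3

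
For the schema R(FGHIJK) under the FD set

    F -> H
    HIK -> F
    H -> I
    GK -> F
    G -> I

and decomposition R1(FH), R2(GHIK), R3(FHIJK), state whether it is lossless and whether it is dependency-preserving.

Lossless test (chase): Rows 2 and 3 agree on HIK; apply HIK→F and equate their F entries. Rows 1 and 2 agree on H; apply H→I and equate their I entries. No row becomes fully distinguished — the join is lossy.
Dependency preservation: GK → F is not contained in any single fragment, but the restricted closure of its left-hand side across the fragments still reaches the right-hand side; the remaining FDs each lie inside some fragment. All dependencies are preserved.

lossy but dependency-preserving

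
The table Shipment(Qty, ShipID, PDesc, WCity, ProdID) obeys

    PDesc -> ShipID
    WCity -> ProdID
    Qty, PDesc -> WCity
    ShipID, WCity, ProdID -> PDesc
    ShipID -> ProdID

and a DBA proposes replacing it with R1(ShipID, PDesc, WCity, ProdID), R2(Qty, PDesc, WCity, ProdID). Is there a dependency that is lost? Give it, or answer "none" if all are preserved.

PDesc → ShipID lies within R1.
WCity → ProdID lies within R1.
Qty, PDesc → WCity lies within R2.
ShipID, WCity, ProdID → PDesc lies within R1.
ShipID → ProdID lies within R1.
Every dependency is enforceable on the fragments, so the decomposition is dependency-preserving.

none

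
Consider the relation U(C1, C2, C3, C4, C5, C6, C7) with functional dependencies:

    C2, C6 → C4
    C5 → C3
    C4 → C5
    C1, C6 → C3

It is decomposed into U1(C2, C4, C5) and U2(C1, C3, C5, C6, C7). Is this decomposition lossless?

Common attributes: U1 ∩ U2 = {C5}.
Closure of {C5}: C5 → C3 applies, adding C3. So (C5)⁺ = {C3, C5}.
The closure contains neither all of U1 = {C2, C4, C5} nor all of U2 = {C1, C3, C5, C6, C7}, so the common attributes are not a superkey of either fragment. The join is lossy.

No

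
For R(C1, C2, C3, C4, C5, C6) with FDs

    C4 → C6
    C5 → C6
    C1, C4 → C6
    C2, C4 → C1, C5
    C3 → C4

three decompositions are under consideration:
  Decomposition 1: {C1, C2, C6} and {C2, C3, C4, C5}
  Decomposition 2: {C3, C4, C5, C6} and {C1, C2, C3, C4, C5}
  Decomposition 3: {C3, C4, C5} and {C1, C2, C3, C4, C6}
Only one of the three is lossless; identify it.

Decomposition 1: common = {C2}, closure = {C2} → lossy.
Decomposition 2: common = {C3, C4, C5}, closure = {C3, C4, C5, C6} → lossless.
Decomposition 3: common = {C3, C4}, closure = {C3, C4, C6} → lossy.

Decomposition 2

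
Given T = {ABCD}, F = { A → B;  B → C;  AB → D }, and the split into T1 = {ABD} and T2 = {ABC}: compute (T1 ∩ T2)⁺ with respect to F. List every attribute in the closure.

ABCD

T1 ∩ T2 = {AB}.
B → C applies, adding C
AB → D applies, adding D
Closure: {ABCD}.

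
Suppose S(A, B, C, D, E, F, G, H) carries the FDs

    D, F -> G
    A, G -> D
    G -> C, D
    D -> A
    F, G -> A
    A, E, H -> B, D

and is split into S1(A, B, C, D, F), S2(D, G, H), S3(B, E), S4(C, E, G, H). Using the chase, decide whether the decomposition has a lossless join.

No

Chase test. Columns are A, B, C, D, E, F, G, H; row i has aⱼ where attribute j ∈ Si, else bᵢⱼ.
Initial tableau (one row per fragment):
  row 1: a1 a2 a3 a4 b15 a6 b17 b18
  row 2: b21 b22 b23 a4 b25 b26 a7 a8
  row 3: b31 a2 b33 b34 a5 b36 b37 b38
  row 4: b41 b42 a3 b44 a5 b46 a7 a8
Rows 2 and 4 agree on G; apply G→C, D and equate their C, D entries.
Rows 1 and 2 agree on D; apply D→A and equate their A entries.
Rows 1 and 4 agree on D; apply D→A and equate their A entries.
No row becomes fully distinguished — the join is lossy.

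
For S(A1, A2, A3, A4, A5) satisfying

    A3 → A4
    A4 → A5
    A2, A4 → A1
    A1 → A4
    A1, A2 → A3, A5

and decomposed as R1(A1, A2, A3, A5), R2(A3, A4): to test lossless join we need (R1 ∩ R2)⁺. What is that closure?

A3, A4, A5

R1 ∩ R2 = {A3}.
A3 → A4 applies, adding A4
A4 → A5 applies, adding A5
Closure: {A3, A4, A5}.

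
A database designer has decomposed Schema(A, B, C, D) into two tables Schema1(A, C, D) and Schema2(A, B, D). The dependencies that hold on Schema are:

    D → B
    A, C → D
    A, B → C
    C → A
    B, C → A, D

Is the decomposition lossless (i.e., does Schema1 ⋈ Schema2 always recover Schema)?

Yes

Common attributes: Schema1 ∩ Schema2 = {A, D}.
Closure of {A, D}: D → B applies, adding B; A, B → C applies, adding C. So (A, D)⁺ = {A, B, C, D}.
This closure contains every attribute of Schema1, so Schema1 ∩ Schema2 → Schema1. The join is lossless.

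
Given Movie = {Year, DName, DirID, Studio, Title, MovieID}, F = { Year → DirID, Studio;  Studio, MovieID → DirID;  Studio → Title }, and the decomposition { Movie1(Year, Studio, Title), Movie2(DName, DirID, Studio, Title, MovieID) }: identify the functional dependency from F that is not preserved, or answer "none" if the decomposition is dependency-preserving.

Check Year → DirID, Studio: no single fragment contains all of {Year, DirID, Studio}, and the restricted closure of {Year} across the fragments never reaches {DirID, Studio}.
Studio, MovieID → DirID is preserved.
Studio → Title is preserved.

Year → DirID, Studio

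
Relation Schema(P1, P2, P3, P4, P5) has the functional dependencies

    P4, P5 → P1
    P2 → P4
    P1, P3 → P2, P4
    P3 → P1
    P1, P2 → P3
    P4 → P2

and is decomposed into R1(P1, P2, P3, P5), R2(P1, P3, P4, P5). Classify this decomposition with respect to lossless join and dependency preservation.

lossless but not dependency-preserving

Lossless test: (P1, P3, P5)⁺ = {P1, P2, P3, P4, P5}, which contains all of one fragment — lossless.
Dependency preservation: the restricted closure of {P2} across the fragments never reaches {P4}, so P2 → P4 cannot be enforced without a join — not preserved.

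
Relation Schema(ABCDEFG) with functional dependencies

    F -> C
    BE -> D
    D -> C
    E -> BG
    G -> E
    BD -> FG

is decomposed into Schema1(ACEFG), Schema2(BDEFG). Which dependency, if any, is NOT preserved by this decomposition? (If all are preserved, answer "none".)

Check D → C: no single fragment contains all of {CD}, and the restricted closure of {D} across the fragments never reaches {C}.
F → C is preserved.
BE → D is preserved.
E → BG is preserved.
G → E is preserved.
BD → FG is preserved.

D -> C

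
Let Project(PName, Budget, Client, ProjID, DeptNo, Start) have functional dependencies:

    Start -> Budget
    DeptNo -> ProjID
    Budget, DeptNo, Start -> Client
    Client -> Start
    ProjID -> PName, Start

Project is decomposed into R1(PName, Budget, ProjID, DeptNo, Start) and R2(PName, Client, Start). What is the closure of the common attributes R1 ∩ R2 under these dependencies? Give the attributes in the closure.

R1 ∩ R2 = {PName, Start}.
Start → Budget applies, adding Budget
Closure: {PName, Budget, Start}.

PName, Budget, Start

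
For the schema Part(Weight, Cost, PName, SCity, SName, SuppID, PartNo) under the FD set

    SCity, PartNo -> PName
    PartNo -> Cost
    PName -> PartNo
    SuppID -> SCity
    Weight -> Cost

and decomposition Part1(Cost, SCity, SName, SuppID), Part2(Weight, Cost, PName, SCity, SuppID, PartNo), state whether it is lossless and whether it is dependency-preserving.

Lossless test: (Cost, SCity, SuppID)⁺ = {Cost, SCity, SuppID}, which is a superkey of neither fragment — lossy.
Dependency preservation: every FD's attributes lie within a single fragment, so each can be enforced locally — preserved.

lossy but dependency-preserving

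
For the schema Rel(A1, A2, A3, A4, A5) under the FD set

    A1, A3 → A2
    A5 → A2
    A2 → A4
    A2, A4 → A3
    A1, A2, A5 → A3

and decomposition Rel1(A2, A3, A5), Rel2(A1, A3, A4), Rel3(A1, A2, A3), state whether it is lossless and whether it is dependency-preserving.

Lossless test (chase): Rows 2 and 3 agree on A1, A3; apply A1, A3→A2 and equate their A2 entries. Rows 1 and 2 agree on A2; apply A2→A4 and equate their A4 entries. Rows 1 and 3 agree on A2; apply A2→A4 and equate their A4 entries. No row becomes fully distinguished — the join is lossy.
Dependency preservation: the restricted closure of {A2} across the fragments never reaches {A4}, so A2 → A4 cannot be enforced without a join — not preserved.

lossy and not dependency-preserving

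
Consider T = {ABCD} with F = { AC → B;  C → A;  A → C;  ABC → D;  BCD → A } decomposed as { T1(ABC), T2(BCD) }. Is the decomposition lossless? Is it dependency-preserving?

lossless and dependency-preserving

Lossless test: (BC)⁺ = {ABCD}, which contains all of one fragment — lossless.
Dependency preservation: ABC → D; BCD → A are not contained in any single fragment, but the restricted closure of each left-hand side across the fragments still reaches the right-hand side; the remaining FDs each lie inside some fragment. All dependencies are preserved.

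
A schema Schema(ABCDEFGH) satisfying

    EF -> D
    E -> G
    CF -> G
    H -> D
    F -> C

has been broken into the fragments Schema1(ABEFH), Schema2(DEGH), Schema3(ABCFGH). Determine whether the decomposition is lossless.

Chase test. Columns are ABCDEFGH; row i has aⱼ where attribute j ∈ Schemai, else bᵢⱼ.
Initial tableau (one row per fragment):
  row 1: a1 a2 b13 b14 a5 a6 b17 a8
  row 2: b21 b22 b23 a4 a5 b26 a7 a8
  row 3: a1 a2 a3 b34 b35 a6 a7 a8
Rows 1 and 2 agree on E; apply E→G and equate their G entries.
Rows 1 and 2 agree on H; apply H→D and equate their D entries.
Rows 1 and 3 agree on H; apply H→D and equate their D entries.
Rows 1 and 3 agree on F; apply F→C and equate their C entries.
Row 1 is now all distinguished symbols — the join is lossless.

Yes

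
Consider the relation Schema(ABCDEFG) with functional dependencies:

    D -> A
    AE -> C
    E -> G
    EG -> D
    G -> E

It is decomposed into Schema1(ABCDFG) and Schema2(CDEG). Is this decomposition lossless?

Yes

Common attributes: Schema1 ∩ Schema2 = {CDG}.
Closure of {CDG}: D → A applies, adding A; G → E applies, adding E. So (CDG)⁺ = {ACDEG}.
This closure contains every attribute of Schema2, so Schema1 ∩ Schema2 → Schema2. The join is lossless.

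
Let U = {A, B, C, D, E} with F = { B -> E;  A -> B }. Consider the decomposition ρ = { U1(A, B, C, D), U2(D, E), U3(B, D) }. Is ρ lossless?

Chase test. Columns are A, B, C, D, E; row i has aⱼ where attribute j ∈ Ui, else bᵢⱼ.
Initial tableau (one row per fragment):
  row 1: a1 a2 a3 a4 b15
  row 2: b21 b22 b23 a4 a5
  row 3: b31 a2 b33 a4 b35
Rows 1 and 3 agree on B; apply B→E and equate their E entries.
No row becomes fully distinguished — the join is lossy.

No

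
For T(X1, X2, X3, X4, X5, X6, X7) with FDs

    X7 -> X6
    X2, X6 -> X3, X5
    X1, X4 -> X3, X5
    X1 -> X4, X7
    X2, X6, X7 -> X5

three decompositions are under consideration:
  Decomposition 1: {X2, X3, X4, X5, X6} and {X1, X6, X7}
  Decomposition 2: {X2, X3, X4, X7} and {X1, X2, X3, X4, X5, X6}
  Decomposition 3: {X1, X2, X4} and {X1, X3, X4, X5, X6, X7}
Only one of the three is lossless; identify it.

Decomposition 3

Decomposition 1: common = {X6}, closure = {X6} → lossy.
Decomposition 2: common = {X2, X3, X4}, closure = {X2, X3, X4} → lossy.
Decomposition 3: common = {X1, X4}, closure = {X1, X3, X4, X5, X6, X7} → lossless.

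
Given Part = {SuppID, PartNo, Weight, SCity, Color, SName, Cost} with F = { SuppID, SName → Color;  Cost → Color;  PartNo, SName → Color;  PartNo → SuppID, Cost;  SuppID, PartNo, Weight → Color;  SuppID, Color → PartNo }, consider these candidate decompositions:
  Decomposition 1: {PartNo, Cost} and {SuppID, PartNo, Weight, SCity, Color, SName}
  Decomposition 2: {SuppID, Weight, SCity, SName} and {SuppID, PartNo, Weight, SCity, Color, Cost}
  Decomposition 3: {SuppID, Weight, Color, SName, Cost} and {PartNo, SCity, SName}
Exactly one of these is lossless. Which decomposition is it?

Decomposition 1: common = {PartNo}, closure = {SuppID, PartNo, Color, Cost} → lossless.
Decomposition 2: common = {SuppID, Weight, SCity}, closure = {SuppID, Weight, SCity} → lossy.
Decomposition 3: common = {SName}, closure = {SName} → lossy.

Decomposition 1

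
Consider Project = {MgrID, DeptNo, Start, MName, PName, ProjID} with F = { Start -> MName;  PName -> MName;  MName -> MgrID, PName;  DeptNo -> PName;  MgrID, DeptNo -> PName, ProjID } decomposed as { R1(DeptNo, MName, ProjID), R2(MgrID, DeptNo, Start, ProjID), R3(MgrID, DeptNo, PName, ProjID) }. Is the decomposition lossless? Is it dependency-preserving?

lossless but not dependency-preserving

Lossless test (chase): Rows 1 and 2 agree on DeptNo; apply DeptNo→PName and equate their PName entries. Rows 1 and 3 agree on DeptNo; apply DeptNo→PName and equate their PName entries. Rows 1 and 2 agree on PName; apply PName→MName and equate their MName entries. Rows 1 and 3 agree on PName; apply PName→MName and equate their MName entries. Rows 1 and 2 agree on MName; apply MName→MgrID, PName and equate their MgrID, PName entries. Row 2 is now all distinguished symbols — the join is lossless.
Dependency preservation: the restricted closure of {Start} across the fragments never reaches {MName}, so Start → MName cannot be enforced without a join — not preserved.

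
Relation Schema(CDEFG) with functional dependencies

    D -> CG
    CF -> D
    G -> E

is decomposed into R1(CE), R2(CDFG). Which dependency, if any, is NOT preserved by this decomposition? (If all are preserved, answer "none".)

G -> E

Check G → E: no single fragment contains all of {EG}, and the restricted closure of {G} across the fragments never reaches {E}.
D → CG is preserved.
CF → D is preserved.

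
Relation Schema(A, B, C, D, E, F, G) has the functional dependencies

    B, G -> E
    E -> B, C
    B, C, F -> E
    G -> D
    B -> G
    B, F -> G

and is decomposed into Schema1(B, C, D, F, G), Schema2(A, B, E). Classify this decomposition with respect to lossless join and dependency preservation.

lossy but dependency-preserving

Lossless test: (B)⁺ = {B, C, D, E, G}, which is a superkey of neither fragment — lossy.
Dependency preservation: B, G → E; E → B, C; B, C, F → E are not contained in any single fragment, but the restricted closure of each left-hand side across the fragments still reaches the right-hand side; the remaining FDs each lie inside some fragment. All dependencies are preserved.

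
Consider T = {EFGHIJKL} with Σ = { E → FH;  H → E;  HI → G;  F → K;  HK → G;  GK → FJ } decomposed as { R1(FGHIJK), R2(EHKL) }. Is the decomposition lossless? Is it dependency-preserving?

lossy but dependency-preserving

Lossless test: (HK)⁺ = {EFGHJK}, which is a superkey of neither fragment — lossy.
Dependency preservation: E → FH is not contained in any single fragment, but the restricted closure of its left-hand side across the fragments still reaches the right-hand side; the remaining FDs each lie inside some fragment. All dependencies are preserved.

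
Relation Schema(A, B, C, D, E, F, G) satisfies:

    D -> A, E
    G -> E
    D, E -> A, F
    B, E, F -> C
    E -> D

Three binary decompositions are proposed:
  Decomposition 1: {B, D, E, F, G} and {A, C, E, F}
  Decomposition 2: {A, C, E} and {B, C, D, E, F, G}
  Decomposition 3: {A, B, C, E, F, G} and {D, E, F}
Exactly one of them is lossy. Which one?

Decomposition 1: common = {E, F}, closure = {A, D, E, F} → lossy.
Decomposition 2: common = {C, E}, closure = {A, C, D, E, F} → lossless.
Decomposition 3: common = {E, F}, closure = {A, D, E, F} → lossless.

Decomposition 1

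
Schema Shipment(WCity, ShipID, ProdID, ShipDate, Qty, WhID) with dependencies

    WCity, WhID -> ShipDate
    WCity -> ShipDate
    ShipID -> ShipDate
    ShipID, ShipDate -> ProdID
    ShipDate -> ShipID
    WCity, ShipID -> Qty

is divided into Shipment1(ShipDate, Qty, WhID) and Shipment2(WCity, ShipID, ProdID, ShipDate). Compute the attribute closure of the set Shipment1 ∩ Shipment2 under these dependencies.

ShipID, ProdID, ShipDate

Shipment1 ∩ Shipment2 = {ShipDate}.
ShipDate → ShipID applies, adding ShipID
ShipID, ShipDate → ProdID applies, adding ProdID
Closure: {ShipID, ProdID, ShipDate}.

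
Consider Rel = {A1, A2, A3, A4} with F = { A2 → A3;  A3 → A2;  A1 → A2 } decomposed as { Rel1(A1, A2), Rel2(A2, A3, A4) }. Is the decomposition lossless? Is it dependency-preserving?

lossy but dependency-preserving

Lossless test: (A2)⁺ = {A2, A3}, which is a superkey of neither fragment — lossy.
Dependency preservation: every FD's attributes lie within a single fragment, so each can be enforced locally — preserved.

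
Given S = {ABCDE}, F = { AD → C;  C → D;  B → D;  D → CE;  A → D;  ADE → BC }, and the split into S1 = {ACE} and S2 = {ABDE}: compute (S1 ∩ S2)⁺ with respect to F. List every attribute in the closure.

S1 ∩ S2 = {AE}.
A → D applies, adding D
ADE → BC applies, adding BC
Closure: {ABCDE}.

ABCDE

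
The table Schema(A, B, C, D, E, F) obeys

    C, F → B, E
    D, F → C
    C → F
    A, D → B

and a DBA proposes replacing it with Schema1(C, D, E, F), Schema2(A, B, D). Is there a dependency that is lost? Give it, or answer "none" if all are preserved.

C, F → B, E

Check C, F → B, E: no single fragment contains all of {B, C, E, F}, and the restricted closure of {C, F} across the fragments never reaches {B, E}.
D, F → C is preserved.
C → F is preserved.
A, D → B is preserved.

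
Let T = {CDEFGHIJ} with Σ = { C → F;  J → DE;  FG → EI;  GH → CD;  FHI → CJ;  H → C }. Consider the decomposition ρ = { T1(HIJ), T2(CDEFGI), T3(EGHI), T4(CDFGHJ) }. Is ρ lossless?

Yes

Chase test. Columns are CDEFGHIJ; row i has aⱼ where attribute j ∈ Ti, else bᵢⱼ.
Initial tableau (one row per fragment):
  row 1: b11 b12 b13 b14 b15 a6 a7 a8
  row 2: a1 a2 a3 a4 a5 b26 a7 b28
  row 3: b31 b32 a3 b34 a5 a6 a7 b38
  row 4: a1 a2 b43 a4 a5 a6 b47 a8
Rows 1 and 4 agree on J; apply J→DE and equate their DE entries.
Rows 2 and 4 agree on FG; apply FG→EI and equate their EI entries.
Rows 3 and 4 agree on GH; apply GH→CD and equate their CD entries.
Rows 1 and 3 agree on H; apply H→C and equate their C entries.
Rows 1 and 2 agree on C; apply C→F and equate their F entries.
Rows 1 and 3 agree on C; apply C→F and equate their F entries.
Rows 1 and 3 agree on FHI; apply FHI→CJ and equate their CJ entries.
Row 3 is now all distinguished symbols — the join is lossless.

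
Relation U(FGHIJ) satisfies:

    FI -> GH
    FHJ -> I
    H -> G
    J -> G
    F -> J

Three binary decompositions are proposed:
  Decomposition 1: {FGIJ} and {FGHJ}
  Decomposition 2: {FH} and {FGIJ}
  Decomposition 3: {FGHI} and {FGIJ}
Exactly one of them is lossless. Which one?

Decomposition 3

Decomposition 1: common = {FGJ}, closure = {FGJ} → lossy.
Decomposition 2: common = {F}, closure = {FGJ} → lossy.
Decomposition 3: common = {FGI}, closure = {FGHIJ} → lossless.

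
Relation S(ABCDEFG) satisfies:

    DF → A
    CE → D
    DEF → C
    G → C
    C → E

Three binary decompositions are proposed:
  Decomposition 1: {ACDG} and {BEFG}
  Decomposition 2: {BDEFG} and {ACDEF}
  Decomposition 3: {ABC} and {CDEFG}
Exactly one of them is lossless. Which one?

Decomposition 1: common = {G}, closure = {CDEG} → lossy.
Decomposition 2: common = {DEF}, closure = {ACDEF} → lossless.
Decomposition 3: common = {C}, closure = {CDE} → lossy.

Decomposition 2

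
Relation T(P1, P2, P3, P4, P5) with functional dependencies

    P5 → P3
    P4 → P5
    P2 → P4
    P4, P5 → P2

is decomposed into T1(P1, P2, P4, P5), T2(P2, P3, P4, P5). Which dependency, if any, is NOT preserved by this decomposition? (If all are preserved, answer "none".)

P5 → P3 lies within T2.
P4 → P5 lies within T1.
P2 → P4 lies within T1.
P4, P5 → P2 lies within T1.
Every dependency is enforceable on the fragments, so the decomposition is dependency-preserving.

none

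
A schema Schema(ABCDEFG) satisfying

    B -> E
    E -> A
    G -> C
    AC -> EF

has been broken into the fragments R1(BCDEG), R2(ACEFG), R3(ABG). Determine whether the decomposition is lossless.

Chase test. Columns are ABCDEFG; row i has aⱼ where attribute j ∈ Ri, else bᵢⱼ.
Initial tableau (one row per fragment):
  row 1: b11 a2 a3 a4 a5 b16 a7
  row 2: a1 b22 a3 b24 a5 a6 a7
  row 3: a1 a2 b33 b34 b35 b36 a7
Rows 1 and 3 agree on B; apply B→E and equate their E entries.
Rows 1 and 2 agree on E; apply E→A and equate their A entries.
Rows 1 and 3 agree on G; apply G→C and equate their C entries.
Rows 1 and 2 agree on AC; apply AC→EF and equate their EF entries.
Rows 1 and 3 agree on AC; apply AC→EF and equate their EF entries.
Row 1 is now all distinguished symbols — the join is lossless.

Yes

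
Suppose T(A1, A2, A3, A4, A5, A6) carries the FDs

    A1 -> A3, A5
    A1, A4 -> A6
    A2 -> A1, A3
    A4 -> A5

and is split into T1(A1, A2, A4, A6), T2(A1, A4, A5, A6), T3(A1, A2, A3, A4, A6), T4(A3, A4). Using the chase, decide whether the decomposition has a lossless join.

Yes

Chase test. Columns are A1, A2, A3, A4, A5, A6; row i has aⱼ where attribute j ∈ Ti, else bᵢⱼ.
Initial tableau (one row per fragment):
  row 1: a1 a2 b13 a4 b15 a6
  row 2: a1 b22 b23 a4 a5 a6
  row 3: a1 a2 a3 a4 b35 a6
  row 4: b41 b42 a3 a4 b45 b46
Rows 1 and 2 agree on A1; apply A1→A3, A5 and equate their A3, A5 entries.
Rows 1 and 3 agree on A1; apply A1→A3, A5 and equate their A3, A5 entries.
Rows 1 and 4 agree on A4; apply A4→A5 and equate their A5 entries.
Row 1 is now all distinguished symbols — the join is lossless.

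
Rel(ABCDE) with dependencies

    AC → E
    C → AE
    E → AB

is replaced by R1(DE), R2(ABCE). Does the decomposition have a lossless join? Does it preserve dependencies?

lossy but dependency-preserving

Lossless test: (E)⁺ = {ABE}, which is a superkey of neither fragment — lossy.
Dependency preservation: every FD's attributes lie within a single fragment, so each can be enforced locally — preserved.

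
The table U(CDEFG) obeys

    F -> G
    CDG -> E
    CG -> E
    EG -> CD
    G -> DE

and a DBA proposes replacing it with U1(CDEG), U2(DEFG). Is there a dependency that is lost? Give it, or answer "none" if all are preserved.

F → G lies within U2.
CDG → E lies within U1.
CG → E lies within U1.
EG → CD lies within U1.
G → DE lies within U1.
Every dependency is enforceable on the fragments, so the decomposition is dependency-preserving.

none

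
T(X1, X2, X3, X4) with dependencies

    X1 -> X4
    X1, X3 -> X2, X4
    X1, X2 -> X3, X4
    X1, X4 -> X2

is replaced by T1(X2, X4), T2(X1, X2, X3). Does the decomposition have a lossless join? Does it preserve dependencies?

lossy and not dependency-preserving

Lossless test: (X2)⁺ = {X2}, which is a superkey of neither fragment — lossy.
Dependency preservation: the restricted closure of {X1} across the fragments never reaches {X4}, so X1 → X4 cannot be enforced without a join — not preserved.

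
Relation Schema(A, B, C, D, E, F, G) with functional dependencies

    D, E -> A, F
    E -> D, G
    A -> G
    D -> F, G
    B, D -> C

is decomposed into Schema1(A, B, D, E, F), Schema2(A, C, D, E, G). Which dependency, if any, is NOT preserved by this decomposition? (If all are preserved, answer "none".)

Check B, D → C: no single fragment contains all of {B, C, D}, and the restricted closure of {B, D} across the fragments never reaches {C}.
D, E → A, F is preserved.
E → D, G is preserved.
A → G is preserved.
D → F, G is preserved.

B, D -> C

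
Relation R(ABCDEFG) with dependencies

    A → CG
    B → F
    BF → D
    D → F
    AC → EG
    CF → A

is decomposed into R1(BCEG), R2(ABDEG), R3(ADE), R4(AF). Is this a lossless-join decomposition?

No

Chase test. Columns are ABCDEFG; row i has aⱼ where attribute j ∈ Ri, else bᵢⱼ.
Initial tableau (one row per fragment):
  row 1: b11 a2 a3 b14 a5 b16 a7
  row 2: a1 a2 b23 a4 a5 b26 a7
  row 3: a1 b32 b33 a4 a5 b36 b37
  row 4: a1 b42 b43 b44 b45 a6 b47
Rows 2 and 3 agree on A; apply A→CG and equate their CG entries.
Rows 2 and 4 agree on A; apply A→CG and equate their CG entries.
Rows 1 and 2 agree on B; apply B→F and equate their F entries.
Rows 1 and 2 agree on BF; apply BF→D and equate their D entries.
Rows 1 and 3 agree on D; apply D→F and equate their F entries.
Rows 2 and 4 agree on AC; apply AC→EG and equate their EG entries.
No row becomes fully distinguished — the join is lossy.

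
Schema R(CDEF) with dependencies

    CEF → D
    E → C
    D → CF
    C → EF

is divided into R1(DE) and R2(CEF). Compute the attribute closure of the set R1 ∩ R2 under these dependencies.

R1 ∩ R2 = {E}.
E → C applies, adding C
C → EF applies, adding F
CEF → D applies, adding D
Closure: {CDEF}.

CDEF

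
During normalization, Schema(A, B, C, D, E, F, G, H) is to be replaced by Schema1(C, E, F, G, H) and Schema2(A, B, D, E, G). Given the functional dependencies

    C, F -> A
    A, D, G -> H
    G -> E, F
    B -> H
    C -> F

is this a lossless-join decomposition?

No

Common attributes: Schema1 ∩ Schema2 = {E, G}.
Closure of {E, G}: G → E, F applies, adding F. So (E, G)⁺ = {E, F, G}.
The closure contains neither all of Schema1 = {C, E, F, G, H} nor all of Schema2 = {A, B, D, E, G}, so the common attributes are not a superkey of either fragment. The join is lossy.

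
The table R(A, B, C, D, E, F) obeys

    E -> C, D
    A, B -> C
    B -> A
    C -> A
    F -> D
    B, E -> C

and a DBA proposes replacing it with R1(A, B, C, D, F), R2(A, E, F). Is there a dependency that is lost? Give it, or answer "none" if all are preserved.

E -> C, D

Check E → C, D: no single fragment contains all of {C, D, E}, and the restricted closure of {E} across the fragments never reaches {C, D}.
A, B → C is preserved.
B → A is preserved.
C → A is preserved.
F → D is preserved.
B, E → C is preserved.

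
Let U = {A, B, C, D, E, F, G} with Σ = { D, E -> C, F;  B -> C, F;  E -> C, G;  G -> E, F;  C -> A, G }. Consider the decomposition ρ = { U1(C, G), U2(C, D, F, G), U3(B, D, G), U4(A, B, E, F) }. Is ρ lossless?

Chase test. Columns are A, B, C, D, E, F, G; row i has aⱼ where attribute j ∈ Ui, else bᵢⱼ.
Initial tableau (one row per fragment):
  row 1: b11 b12 a3 b14 b15 b16 a7
  row 2: b21 b22 a3 a4 b25 a6 a7
  row 3: b31 a2 b33 a4 b35 b36 a7
  row 4: a1 a2 b43 b44 a5 a6 b47
Rows 3 and 4 agree on B; apply B→C, F and equate their C, F entries.
Rows 1 and 2 agree on G; apply G→E, F and equate their E, F entries.
Rows 1 and 3 agree on G; apply G→E, F and equate their E, F entries.
Rows 1 and 2 agree on C; apply C→A, G and equate their A, G entries.
Rows 3 and 4 agree on C; apply C→A, G and equate their A, G entries.
Rows 2 and 3 agree on D, E; apply D, E→C, F and equate their C, F entries.
Rows 1 and 4 agree on G; apply G→E, F and equate their E, F entries.
Rows 1 and 3 agree on C; apply C→A, G and equate their A, G entries.
Row 3 is now all distinguished symbols — the join is lossless.

Yes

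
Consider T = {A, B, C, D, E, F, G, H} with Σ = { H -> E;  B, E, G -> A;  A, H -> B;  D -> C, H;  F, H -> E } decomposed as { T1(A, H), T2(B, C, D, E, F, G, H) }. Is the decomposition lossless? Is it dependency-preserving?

Lossless test: (H)⁺ = {E, H}, which is a superkey of neither fragment — lossy.
Dependency preservation: the restricted closure of {B, E, G} across the fragments never reaches {A}, so B, E, G → A cannot be enforced without a join — not preserved.

lossy and not dependency-preserving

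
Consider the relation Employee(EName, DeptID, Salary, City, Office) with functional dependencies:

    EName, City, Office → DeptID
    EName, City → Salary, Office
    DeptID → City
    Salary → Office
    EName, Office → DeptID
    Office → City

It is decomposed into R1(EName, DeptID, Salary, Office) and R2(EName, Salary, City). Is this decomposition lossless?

Common attributes: R1 ∩ R2 = {EName, Salary}.
Closure of {EName, Salary}: Salary → Office applies, adding Office; EName, Office → DeptID applies, adding DeptID; Office → City applies, adding City. So (EName, Salary)⁺ = {EName, DeptID, Salary, City, Office}.
This closure contains every attribute of R1, so R1 ∩ R2 → R1. The join is lossless.

Yes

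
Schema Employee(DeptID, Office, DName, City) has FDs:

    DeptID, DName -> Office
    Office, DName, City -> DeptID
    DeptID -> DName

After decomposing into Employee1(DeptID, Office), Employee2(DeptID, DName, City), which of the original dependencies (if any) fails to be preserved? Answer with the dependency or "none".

Check Office, DName, City → DeptID: no single fragment contains all of {DeptID, Office, DName, City}, and the restricted closure of {Office, DName, City} across the fragments never reaches {DeptID}.
DeptID, DName → Office is preserved.
DeptID → DName is preserved.

Office, DName, City -> DeptID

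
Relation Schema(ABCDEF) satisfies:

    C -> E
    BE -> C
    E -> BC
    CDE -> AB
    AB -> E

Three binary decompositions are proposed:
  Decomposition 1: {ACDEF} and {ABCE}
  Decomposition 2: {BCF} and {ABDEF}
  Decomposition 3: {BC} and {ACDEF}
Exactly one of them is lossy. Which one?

Decomposition 2

Decomposition 1: common = {ACE}, closure = {ABCE} → lossless.
Decomposition 2: common = {BF}, closure = {BF} → lossy.
Decomposition 3: common = {C}, closure = {BCE} → lossless.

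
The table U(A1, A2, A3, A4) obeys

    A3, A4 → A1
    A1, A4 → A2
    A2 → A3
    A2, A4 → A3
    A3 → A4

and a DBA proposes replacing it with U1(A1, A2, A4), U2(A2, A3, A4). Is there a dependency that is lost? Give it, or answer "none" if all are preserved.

A3, A4 → A1: restricted closure across fragments reaches A1.
A1, A4 → A2 lies within U1.
A2 → A3 lies within U2.
A2, A4 → A3 lies within U2.
A3 → A4 lies within U2.
Every dependency is enforceable on the fragments, so the decomposition is dependency-preserving.

none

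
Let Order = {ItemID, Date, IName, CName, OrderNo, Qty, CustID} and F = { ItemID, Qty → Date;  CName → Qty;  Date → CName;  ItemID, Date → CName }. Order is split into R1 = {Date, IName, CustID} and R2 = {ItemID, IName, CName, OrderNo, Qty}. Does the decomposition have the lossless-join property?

Common attributes: R1 ∩ R2 = {IName}.
No dependency enlarges {IName}, so (IName)⁺ = {IName}.
The closure contains neither all of R1 = {Date, IName, CustID} nor all of R2 = {ItemID, IName, CName, OrderNo, Qty}, so the common attributes are not a superkey of either fragment. The join is lossy.

No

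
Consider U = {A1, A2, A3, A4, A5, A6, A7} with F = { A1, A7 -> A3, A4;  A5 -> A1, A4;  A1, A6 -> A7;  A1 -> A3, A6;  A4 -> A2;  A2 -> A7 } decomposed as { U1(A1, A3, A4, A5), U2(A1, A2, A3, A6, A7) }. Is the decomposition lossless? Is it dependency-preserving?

lossless but not dependency-preserving

Lossless test: (A1, A3)⁺ = {A1, A2, A3, A4, A6, A7}, which contains all of one fragment — lossless.
Dependency preservation: the restricted closure of {A4} across the fragments never reaches {A2}, so A4 → A2 cannot be enforced without a join — not preserved.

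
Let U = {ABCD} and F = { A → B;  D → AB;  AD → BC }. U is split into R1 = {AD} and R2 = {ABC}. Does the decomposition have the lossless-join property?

Common attributes: R1 ∩ R2 = {A}.
Closure of {A}: A → B applies, adding B. So (A)⁺ = {AB}.
The closure contains neither all of R1 = {AD} nor all of R2 = {ABC}, so the common attributes are not a superkey of either fragment. The join is lossy.

No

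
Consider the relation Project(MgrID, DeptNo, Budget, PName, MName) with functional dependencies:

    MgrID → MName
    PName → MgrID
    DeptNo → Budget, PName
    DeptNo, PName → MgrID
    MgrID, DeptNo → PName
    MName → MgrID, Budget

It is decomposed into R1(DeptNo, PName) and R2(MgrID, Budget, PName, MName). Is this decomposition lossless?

Common attributes: R1 ∩ R2 = {PName}.
Closure of {PName}: PName → MgrID applies, adding MgrID; MgrID → MName applies, adding MName; MName → MgrID, Budget applies, adding Budget. So (PName)⁺ = {MgrID, Budget, PName, MName}.
This closure contains every attribute of R2, so R1 ∩ R2 → R2. The join is lossless.

Yes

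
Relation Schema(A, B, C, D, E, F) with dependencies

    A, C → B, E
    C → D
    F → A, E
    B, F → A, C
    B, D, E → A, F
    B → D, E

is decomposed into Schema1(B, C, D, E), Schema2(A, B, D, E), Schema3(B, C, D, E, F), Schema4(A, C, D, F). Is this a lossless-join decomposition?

Yes

Chase test. Columns are A, B, C, D, E, F; row i has aⱼ where attribute j ∈ Schemai, else bᵢⱼ.
Initial tableau (one row per fragment):
  row 1: b11 a2 a3 a4 a5 b16
  row 2: a1 a2 b23 a4 a5 b26
  row 3: b31 a2 a3 a4 a5 a6
  row 4: a1 b42 a3 a4 b45 a6
Rows 3 and 4 agree on F; apply F→A, E and equate their A, E entries.
Rows 1 and 2 agree on B, D, E; apply B, D, E→A, F and equate their A, F entries.
Rows 1 and 3 agree on B, D, E; apply B, D, E→A, F and equate their A, F entries.
Rows 1 and 4 agree on A, C; apply A, C→B, E and equate their B, E entries.
Rows 1 and 2 agree on B, F; apply B, F→A, C and equate their A, C entries.
Row 1 is now all distinguished symbols — the join is lossless.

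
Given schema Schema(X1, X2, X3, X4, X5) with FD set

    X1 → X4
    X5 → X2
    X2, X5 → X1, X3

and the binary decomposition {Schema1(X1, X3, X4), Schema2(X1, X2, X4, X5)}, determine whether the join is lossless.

Common attributes: Schema1 ∩ Schema2 = {X1, X4}.
No dependency enlarges {X1, X4}, so (X1, X4)⁺ = {X1, X4}.
The closure contains neither all of Schema1 = {X1, X3, X4} nor all of Schema2 = {X1, X2, X4, X5}, so the common attributes are not a superkey of either fragment. The join is lossy.

No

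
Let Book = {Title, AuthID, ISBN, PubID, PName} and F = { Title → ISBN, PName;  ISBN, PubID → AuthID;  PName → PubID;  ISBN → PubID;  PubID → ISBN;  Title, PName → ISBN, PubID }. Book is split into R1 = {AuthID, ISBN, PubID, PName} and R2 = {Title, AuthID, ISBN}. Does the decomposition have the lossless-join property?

No

Common attributes: R1 ∩ R2 = {AuthID, ISBN}.
Closure of {AuthID, ISBN}: ISBN → PubID applies, adding PubID. So (AuthID, ISBN)⁺ = {AuthID, ISBN, PubID}.
The closure contains neither all of R1 = {AuthID, ISBN, PubID, PName} nor all of R2 = {Title, AuthID, ISBN}, so the common attributes are not a superkey of either fragment. The join is lossy.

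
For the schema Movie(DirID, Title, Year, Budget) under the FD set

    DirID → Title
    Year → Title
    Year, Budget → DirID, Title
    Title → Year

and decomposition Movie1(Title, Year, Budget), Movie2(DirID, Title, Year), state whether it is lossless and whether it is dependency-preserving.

Lossless test: (Title, Year)⁺ = {Title, Year}, which is a superkey of neither fragment — lossy.
Dependency preservation: the restricted closure of {Year, Budget} across the fragments never reaches {DirID, Title}, so Year, Budget → DirID, Title cannot be enforced without a join — not preserved.

lossy and not dependency-preserving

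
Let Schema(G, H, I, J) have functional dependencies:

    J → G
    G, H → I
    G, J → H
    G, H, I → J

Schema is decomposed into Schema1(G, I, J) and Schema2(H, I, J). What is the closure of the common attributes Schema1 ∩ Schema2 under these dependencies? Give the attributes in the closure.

G, H, I, J

Schema1 ∩ Schema2 = {I, J}.
J → G applies, adding G
G, J → H applies, adding H
Closure: {G, H, I, J}.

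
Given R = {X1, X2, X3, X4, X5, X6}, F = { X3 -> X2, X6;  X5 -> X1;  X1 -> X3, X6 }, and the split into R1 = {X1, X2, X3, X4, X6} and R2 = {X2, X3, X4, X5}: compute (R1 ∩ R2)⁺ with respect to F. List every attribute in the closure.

X2, X3, X4, X6

R1 ∩ R2 = {X2, X3, X4}.
X3 → X2, X6 applies, adding X6
Closure: {X2, X3, X4, X6}.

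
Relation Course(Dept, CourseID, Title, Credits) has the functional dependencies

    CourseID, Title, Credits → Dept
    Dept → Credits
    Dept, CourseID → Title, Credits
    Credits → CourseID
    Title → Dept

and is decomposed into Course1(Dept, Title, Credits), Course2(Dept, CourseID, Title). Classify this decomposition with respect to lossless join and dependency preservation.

Lossless test: (Dept, Title)⁺ = {Dept, CourseID, Title, Credits}, which contains all of one fragment — lossless.
Dependency preservation: the restricted closure of {Credits} across the fragments never reaches {CourseID}, so Credits → CourseID cannot be enforced without a join — not preserved.

lossless but not dependency-preserving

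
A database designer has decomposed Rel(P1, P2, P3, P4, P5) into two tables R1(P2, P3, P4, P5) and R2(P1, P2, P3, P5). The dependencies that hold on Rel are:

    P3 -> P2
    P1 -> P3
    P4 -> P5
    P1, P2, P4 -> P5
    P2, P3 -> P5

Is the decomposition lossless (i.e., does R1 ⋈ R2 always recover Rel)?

Common attributes: R1 ∩ R2 = {P2, P3, P5}.
No dependency enlarges {P2, P3, P5}, so (P2, P3, P5)⁺ = {P2, P3, P5}.
The closure contains neither all of R1 = {P2, P3, P4, P5} nor all of R2 = {P1, P2, P3, P5}, so the common attributes are not a superkey of either fragment. The join is lossy.

No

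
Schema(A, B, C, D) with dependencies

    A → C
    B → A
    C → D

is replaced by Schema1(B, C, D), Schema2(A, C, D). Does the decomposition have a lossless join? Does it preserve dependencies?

Lossless test: (C, D)⁺ = {C, D}, which is a superkey of neither fragment — lossy.
Dependency preservation: the restricted closure of {B} across the fragments never reaches {A}, so B → A cannot be enforced without a join — not preserved.

lossy and not dependency-preserving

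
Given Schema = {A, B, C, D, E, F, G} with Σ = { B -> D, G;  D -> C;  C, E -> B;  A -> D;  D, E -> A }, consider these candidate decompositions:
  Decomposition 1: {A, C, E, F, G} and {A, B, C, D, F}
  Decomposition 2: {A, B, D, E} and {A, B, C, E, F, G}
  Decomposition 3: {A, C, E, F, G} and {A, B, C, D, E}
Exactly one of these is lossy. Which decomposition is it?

Decomposition 1: common = {A, C, F}, closure = {A, C, D, F} → lossy.
Decomposition 2: common = {A, B, E}, closure = {A, B, C, D, E, G} → lossless.
Decomposition 3: common = {A, C, E}, closure = {A, B, C, D, E, G} → lossless.

Decomposition 1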